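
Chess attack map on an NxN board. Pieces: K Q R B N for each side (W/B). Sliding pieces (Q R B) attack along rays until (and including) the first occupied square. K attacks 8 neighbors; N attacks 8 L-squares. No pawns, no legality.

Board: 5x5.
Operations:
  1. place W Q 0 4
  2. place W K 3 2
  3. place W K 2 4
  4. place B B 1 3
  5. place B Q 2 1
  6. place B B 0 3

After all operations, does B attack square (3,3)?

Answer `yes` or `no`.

Op 1: place WQ@(0,4)
Op 2: place WK@(3,2)
Op 3: place WK@(2,4)
Op 4: place BB@(1,3)
Op 5: place BQ@(2,1)
Op 6: place BB@(0,3)
Per-piece attacks for B:
  BB@(0,3): attacks (1,4) (1,2) (2,1) [ray(1,-1) blocked at (2,1)]
  BB@(1,3): attacks (2,4) (2,2) (3,1) (4,0) (0,4) (0,2) [ray(1,1) blocked at (2,4); ray(-1,1) blocked at (0,4)]
  BQ@(2,1): attacks (2,2) (2,3) (2,4) (2,0) (3,1) (4,1) (1,1) (0,1) (3,2) (3,0) (1,2) (0,3) (1,0) [ray(0,1) blocked at (2,4); ray(1,1) blocked at (3,2); ray(-1,1) blocked at (0,3)]
B attacks (3,3): no

Answer: no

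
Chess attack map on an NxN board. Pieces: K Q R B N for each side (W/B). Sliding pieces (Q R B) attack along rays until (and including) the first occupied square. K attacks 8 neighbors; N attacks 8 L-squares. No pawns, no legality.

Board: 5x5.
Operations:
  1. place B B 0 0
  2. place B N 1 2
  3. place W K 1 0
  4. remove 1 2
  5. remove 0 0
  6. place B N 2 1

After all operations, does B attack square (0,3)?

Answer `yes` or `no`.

Answer: no

Derivation:
Op 1: place BB@(0,0)
Op 2: place BN@(1,2)
Op 3: place WK@(1,0)
Op 4: remove (1,2)
Op 5: remove (0,0)
Op 6: place BN@(2,1)
Per-piece attacks for B:
  BN@(2,1): attacks (3,3) (4,2) (1,3) (0,2) (4,0) (0,0)
B attacks (0,3): no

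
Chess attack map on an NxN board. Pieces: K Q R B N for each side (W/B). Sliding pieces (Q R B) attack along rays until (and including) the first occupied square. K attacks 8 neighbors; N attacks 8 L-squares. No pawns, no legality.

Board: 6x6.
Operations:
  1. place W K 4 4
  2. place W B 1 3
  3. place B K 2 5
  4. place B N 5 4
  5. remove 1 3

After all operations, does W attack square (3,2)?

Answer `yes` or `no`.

Answer: no

Derivation:
Op 1: place WK@(4,4)
Op 2: place WB@(1,3)
Op 3: place BK@(2,5)
Op 4: place BN@(5,4)
Op 5: remove (1,3)
Per-piece attacks for W:
  WK@(4,4): attacks (4,5) (4,3) (5,4) (3,4) (5,5) (5,3) (3,5) (3,3)
W attacks (3,2): no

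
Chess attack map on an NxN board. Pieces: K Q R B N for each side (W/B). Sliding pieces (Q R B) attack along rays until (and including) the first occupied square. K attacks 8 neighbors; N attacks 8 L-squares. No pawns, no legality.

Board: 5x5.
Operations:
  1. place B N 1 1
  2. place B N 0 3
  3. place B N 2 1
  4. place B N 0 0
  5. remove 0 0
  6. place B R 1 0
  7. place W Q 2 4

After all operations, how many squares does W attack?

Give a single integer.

Op 1: place BN@(1,1)
Op 2: place BN@(0,3)
Op 3: place BN@(2,1)
Op 4: place BN@(0,0)
Op 5: remove (0,0)
Op 6: place BR@(1,0)
Op 7: place WQ@(2,4)
Per-piece attacks for W:
  WQ@(2,4): attacks (2,3) (2,2) (2,1) (3,4) (4,4) (1,4) (0,4) (3,3) (4,2) (1,3) (0,2) [ray(0,-1) blocked at (2,1)]
Union (11 distinct): (0,2) (0,4) (1,3) (1,4) (2,1) (2,2) (2,3) (3,3) (3,4) (4,2) (4,4)

Answer: 11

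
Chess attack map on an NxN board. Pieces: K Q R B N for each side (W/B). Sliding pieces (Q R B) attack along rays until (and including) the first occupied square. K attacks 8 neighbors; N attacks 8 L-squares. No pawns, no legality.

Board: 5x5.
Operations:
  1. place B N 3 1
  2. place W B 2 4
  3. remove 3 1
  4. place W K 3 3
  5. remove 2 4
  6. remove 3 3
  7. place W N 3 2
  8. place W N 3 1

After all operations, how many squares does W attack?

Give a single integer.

Op 1: place BN@(3,1)
Op 2: place WB@(2,4)
Op 3: remove (3,1)
Op 4: place WK@(3,3)
Op 5: remove (2,4)
Op 6: remove (3,3)
Op 7: place WN@(3,2)
Op 8: place WN@(3,1)
Per-piece attacks for W:
  WN@(3,1): attacks (4,3) (2,3) (1,2) (1,0)
  WN@(3,2): attacks (4,4) (2,4) (1,3) (4,0) (2,0) (1,1)
Union (10 distinct): (1,0) (1,1) (1,2) (1,3) (2,0) (2,3) (2,4) (4,0) (4,3) (4,4)

Answer: 10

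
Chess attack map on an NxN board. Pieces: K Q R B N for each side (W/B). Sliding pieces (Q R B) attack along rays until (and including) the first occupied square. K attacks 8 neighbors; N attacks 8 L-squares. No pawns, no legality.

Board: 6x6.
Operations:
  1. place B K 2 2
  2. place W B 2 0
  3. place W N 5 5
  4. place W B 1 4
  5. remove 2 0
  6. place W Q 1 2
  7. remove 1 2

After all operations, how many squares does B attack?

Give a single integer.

Answer: 8

Derivation:
Op 1: place BK@(2,2)
Op 2: place WB@(2,0)
Op 3: place WN@(5,5)
Op 4: place WB@(1,4)
Op 5: remove (2,0)
Op 6: place WQ@(1,2)
Op 7: remove (1,2)
Per-piece attacks for B:
  BK@(2,2): attacks (2,3) (2,1) (3,2) (1,2) (3,3) (3,1) (1,3) (1,1)
Union (8 distinct): (1,1) (1,2) (1,3) (2,1) (2,3) (3,1) (3,2) (3,3)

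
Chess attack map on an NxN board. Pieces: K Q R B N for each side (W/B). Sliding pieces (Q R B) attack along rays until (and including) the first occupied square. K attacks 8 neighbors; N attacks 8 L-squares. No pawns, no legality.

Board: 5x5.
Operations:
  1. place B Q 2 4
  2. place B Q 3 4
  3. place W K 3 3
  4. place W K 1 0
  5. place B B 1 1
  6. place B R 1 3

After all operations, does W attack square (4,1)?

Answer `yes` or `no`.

Op 1: place BQ@(2,4)
Op 2: place BQ@(3,4)
Op 3: place WK@(3,3)
Op 4: place WK@(1,0)
Op 5: place BB@(1,1)
Op 6: place BR@(1,3)
Per-piece attacks for W:
  WK@(1,0): attacks (1,1) (2,0) (0,0) (2,1) (0,1)
  WK@(3,3): attacks (3,4) (3,2) (4,3) (2,3) (4,4) (4,2) (2,4) (2,2)
W attacks (4,1): no

Answer: no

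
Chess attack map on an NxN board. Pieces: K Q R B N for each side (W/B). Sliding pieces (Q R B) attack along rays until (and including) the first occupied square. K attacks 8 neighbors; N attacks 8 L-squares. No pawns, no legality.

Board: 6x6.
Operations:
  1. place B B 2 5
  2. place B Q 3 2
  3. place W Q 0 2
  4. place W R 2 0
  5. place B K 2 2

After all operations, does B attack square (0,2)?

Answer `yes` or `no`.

Op 1: place BB@(2,5)
Op 2: place BQ@(3,2)
Op 3: place WQ@(0,2)
Op 4: place WR@(2,0)
Op 5: place BK@(2,2)
Per-piece attacks for B:
  BK@(2,2): attacks (2,3) (2,1) (3,2) (1,2) (3,3) (3,1) (1,3) (1,1)
  BB@(2,5): attacks (3,4) (4,3) (5,2) (1,4) (0,3)
  BQ@(3,2): attacks (3,3) (3,4) (3,5) (3,1) (3,0) (4,2) (5,2) (2,2) (4,3) (5,4) (4,1) (5,0) (2,3) (1,4) (0,5) (2,1) (1,0) [ray(-1,0) blocked at (2,2)]
B attacks (0,2): no

Answer: no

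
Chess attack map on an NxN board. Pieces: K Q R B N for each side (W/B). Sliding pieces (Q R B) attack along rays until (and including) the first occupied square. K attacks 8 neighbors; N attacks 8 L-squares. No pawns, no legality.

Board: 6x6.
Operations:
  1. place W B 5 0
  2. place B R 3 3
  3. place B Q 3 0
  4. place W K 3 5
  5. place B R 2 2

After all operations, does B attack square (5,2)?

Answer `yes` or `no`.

Op 1: place WB@(5,0)
Op 2: place BR@(3,3)
Op 3: place BQ@(3,0)
Op 4: place WK@(3,5)
Op 5: place BR@(2,2)
Per-piece attacks for B:
  BR@(2,2): attacks (2,3) (2,4) (2,5) (2,1) (2,0) (3,2) (4,2) (5,2) (1,2) (0,2)
  BQ@(3,0): attacks (3,1) (3,2) (3,3) (4,0) (5,0) (2,0) (1,0) (0,0) (4,1) (5,2) (2,1) (1,2) (0,3) [ray(0,1) blocked at (3,3); ray(1,0) blocked at (5,0)]
  BR@(3,3): attacks (3,4) (3,5) (3,2) (3,1) (3,0) (4,3) (5,3) (2,3) (1,3) (0,3) [ray(0,1) blocked at (3,5); ray(0,-1) blocked at (3,0)]
B attacks (5,2): yes

Answer: yes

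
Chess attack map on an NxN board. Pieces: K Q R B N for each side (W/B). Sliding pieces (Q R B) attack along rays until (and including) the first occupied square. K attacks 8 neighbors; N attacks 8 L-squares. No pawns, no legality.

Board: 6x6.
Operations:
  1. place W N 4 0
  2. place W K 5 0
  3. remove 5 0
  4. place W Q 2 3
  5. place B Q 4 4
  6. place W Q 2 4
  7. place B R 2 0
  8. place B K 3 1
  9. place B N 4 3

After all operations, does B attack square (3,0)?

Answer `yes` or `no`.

Op 1: place WN@(4,0)
Op 2: place WK@(5,0)
Op 3: remove (5,0)
Op 4: place WQ@(2,3)
Op 5: place BQ@(4,4)
Op 6: place WQ@(2,4)
Op 7: place BR@(2,0)
Op 8: place BK@(3,1)
Op 9: place BN@(4,3)
Per-piece attacks for B:
  BR@(2,0): attacks (2,1) (2,2) (2,3) (3,0) (4,0) (1,0) (0,0) [ray(0,1) blocked at (2,3); ray(1,0) blocked at (4,0)]
  BK@(3,1): attacks (3,2) (3,0) (4,1) (2,1) (4,2) (4,0) (2,2) (2,0)
  BN@(4,3): attacks (5,5) (3,5) (2,4) (5,1) (3,1) (2,2)
  BQ@(4,4): attacks (4,5) (4,3) (5,4) (3,4) (2,4) (5,5) (5,3) (3,5) (3,3) (2,2) (1,1) (0,0) [ray(0,-1) blocked at (4,3); ray(-1,0) blocked at (2,4)]
B attacks (3,0): yes

Answer: yes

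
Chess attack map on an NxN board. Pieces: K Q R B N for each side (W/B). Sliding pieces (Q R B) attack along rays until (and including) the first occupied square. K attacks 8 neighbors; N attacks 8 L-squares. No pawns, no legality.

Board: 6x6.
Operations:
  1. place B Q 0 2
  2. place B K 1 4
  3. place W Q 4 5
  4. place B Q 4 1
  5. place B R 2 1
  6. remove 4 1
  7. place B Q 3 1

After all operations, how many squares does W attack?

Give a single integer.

Op 1: place BQ@(0,2)
Op 2: place BK@(1,4)
Op 3: place WQ@(4,5)
Op 4: place BQ@(4,1)
Op 5: place BR@(2,1)
Op 6: remove (4,1)
Op 7: place BQ@(3,1)
Per-piece attacks for W:
  WQ@(4,5): attacks (4,4) (4,3) (4,2) (4,1) (4,0) (5,5) (3,5) (2,5) (1,5) (0,5) (5,4) (3,4) (2,3) (1,2) (0,1)
Union (15 distinct): (0,1) (0,5) (1,2) (1,5) (2,3) (2,5) (3,4) (3,5) (4,0) (4,1) (4,2) (4,3) (4,4) (5,4) (5,5)

Answer: 15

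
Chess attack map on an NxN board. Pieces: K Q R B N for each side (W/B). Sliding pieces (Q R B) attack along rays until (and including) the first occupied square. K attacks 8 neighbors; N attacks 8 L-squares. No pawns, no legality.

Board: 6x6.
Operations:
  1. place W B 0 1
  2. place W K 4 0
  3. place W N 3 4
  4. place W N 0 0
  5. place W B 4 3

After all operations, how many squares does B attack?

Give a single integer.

Op 1: place WB@(0,1)
Op 2: place WK@(4,0)
Op 3: place WN@(3,4)
Op 4: place WN@(0,0)
Op 5: place WB@(4,3)
Per-piece attacks for B:
Union (0 distinct): (none)

Answer: 0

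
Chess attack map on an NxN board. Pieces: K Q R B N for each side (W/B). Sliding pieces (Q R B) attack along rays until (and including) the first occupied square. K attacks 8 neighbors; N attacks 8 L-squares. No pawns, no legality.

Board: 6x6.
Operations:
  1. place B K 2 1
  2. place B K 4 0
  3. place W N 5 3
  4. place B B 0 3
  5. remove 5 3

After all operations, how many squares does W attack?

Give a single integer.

Answer: 0

Derivation:
Op 1: place BK@(2,1)
Op 2: place BK@(4,0)
Op 3: place WN@(5,3)
Op 4: place BB@(0,3)
Op 5: remove (5,3)
Per-piece attacks for W:
Union (0 distinct): (none)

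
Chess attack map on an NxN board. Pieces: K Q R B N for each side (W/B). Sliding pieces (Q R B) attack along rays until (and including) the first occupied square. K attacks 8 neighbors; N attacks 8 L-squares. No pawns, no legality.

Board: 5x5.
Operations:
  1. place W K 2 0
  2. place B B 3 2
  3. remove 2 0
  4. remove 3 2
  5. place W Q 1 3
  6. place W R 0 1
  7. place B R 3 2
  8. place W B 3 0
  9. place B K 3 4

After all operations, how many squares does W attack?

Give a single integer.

Op 1: place WK@(2,0)
Op 2: place BB@(3,2)
Op 3: remove (2,0)
Op 4: remove (3,2)
Op 5: place WQ@(1,3)
Op 6: place WR@(0,1)
Op 7: place BR@(3,2)
Op 8: place WB@(3,0)
Op 9: place BK@(3,4)
Per-piece attacks for W:
  WR@(0,1): attacks (0,2) (0,3) (0,4) (0,0) (1,1) (2,1) (3,1) (4,1)
  WQ@(1,3): attacks (1,4) (1,2) (1,1) (1,0) (2,3) (3,3) (4,3) (0,3) (2,4) (2,2) (3,1) (4,0) (0,4) (0,2)
  WB@(3,0): attacks (4,1) (2,1) (1,2) (0,3)
Union (17 distinct): (0,0) (0,2) (0,3) (0,4) (1,0) (1,1) (1,2) (1,4) (2,1) (2,2) (2,3) (2,4) (3,1) (3,3) (4,0) (4,1) (4,3)

Answer: 17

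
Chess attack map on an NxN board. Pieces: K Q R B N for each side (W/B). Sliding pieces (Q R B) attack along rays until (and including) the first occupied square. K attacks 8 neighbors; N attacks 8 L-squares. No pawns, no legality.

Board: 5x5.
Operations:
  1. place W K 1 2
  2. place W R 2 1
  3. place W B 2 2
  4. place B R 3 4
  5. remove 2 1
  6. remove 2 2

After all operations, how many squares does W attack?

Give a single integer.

Op 1: place WK@(1,2)
Op 2: place WR@(2,1)
Op 3: place WB@(2,2)
Op 4: place BR@(3,4)
Op 5: remove (2,1)
Op 6: remove (2,2)
Per-piece attacks for W:
  WK@(1,2): attacks (1,3) (1,1) (2,2) (0,2) (2,3) (2,1) (0,3) (0,1)
Union (8 distinct): (0,1) (0,2) (0,3) (1,1) (1,3) (2,1) (2,2) (2,3)

Answer: 8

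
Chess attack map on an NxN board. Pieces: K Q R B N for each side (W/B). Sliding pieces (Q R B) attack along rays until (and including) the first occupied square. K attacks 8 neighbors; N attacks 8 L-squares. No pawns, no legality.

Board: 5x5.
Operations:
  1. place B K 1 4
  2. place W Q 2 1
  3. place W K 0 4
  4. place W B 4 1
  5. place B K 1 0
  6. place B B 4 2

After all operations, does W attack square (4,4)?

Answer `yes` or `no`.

Op 1: place BK@(1,4)
Op 2: place WQ@(2,1)
Op 3: place WK@(0,4)
Op 4: place WB@(4,1)
Op 5: place BK@(1,0)
Op 6: place BB@(4,2)
Per-piece attacks for W:
  WK@(0,4): attacks (0,3) (1,4) (1,3)
  WQ@(2,1): attacks (2,2) (2,3) (2,4) (2,0) (3,1) (4,1) (1,1) (0,1) (3,2) (4,3) (3,0) (1,2) (0,3) (1,0) [ray(1,0) blocked at (4,1); ray(-1,-1) blocked at (1,0)]
  WB@(4,1): attacks (3,2) (2,3) (1,4) (3,0) [ray(-1,1) blocked at (1,4)]
W attacks (4,4): no

Answer: no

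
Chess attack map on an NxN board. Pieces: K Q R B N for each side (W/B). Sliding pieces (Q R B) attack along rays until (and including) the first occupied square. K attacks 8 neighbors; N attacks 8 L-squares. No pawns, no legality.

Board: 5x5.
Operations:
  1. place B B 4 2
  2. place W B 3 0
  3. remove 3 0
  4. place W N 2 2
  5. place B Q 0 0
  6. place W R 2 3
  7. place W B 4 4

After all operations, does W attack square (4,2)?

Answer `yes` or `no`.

Op 1: place BB@(4,2)
Op 2: place WB@(3,0)
Op 3: remove (3,0)
Op 4: place WN@(2,2)
Op 5: place BQ@(0,0)
Op 6: place WR@(2,3)
Op 7: place WB@(4,4)
Per-piece attacks for W:
  WN@(2,2): attacks (3,4) (4,3) (1,4) (0,3) (3,0) (4,1) (1,0) (0,1)
  WR@(2,3): attacks (2,4) (2,2) (3,3) (4,3) (1,3) (0,3) [ray(0,-1) blocked at (2,2)]
  WB@(4,4): attacks (3,3) (2,2) [ray(-1,-1) blocked at (2,2)]
W attacks (4,2): no

Answer: no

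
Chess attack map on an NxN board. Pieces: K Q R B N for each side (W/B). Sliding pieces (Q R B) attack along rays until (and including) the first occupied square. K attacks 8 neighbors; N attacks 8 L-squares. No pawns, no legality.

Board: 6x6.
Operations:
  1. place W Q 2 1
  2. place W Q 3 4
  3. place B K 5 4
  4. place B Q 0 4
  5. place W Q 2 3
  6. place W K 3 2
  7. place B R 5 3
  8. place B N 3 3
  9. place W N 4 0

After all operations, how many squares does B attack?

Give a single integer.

Op 1: place WQ@(2,1)
Op 2: place WQ@(3,4)
Op 3: place BK@(5,4)
Op 4: place BQ@(0,4)
Op 5: place WQ@(2,3)
Op 6: place WK@(3,2)
Op 7: place BR@(5,3)
Op 8: place BN@(3,3)
Op 9: place WN@(4,0)
Per-piece attacks for B:
  BQ@(0,4): attacks (0,5) (0,3) (0,2) (0,1) (0,0) (1,4) (2,4) (3,4) (1,5) (1,3) (2,2) (3,1) (4,0) [ray(1,0) blocked at (3,4); ray(1,-1) blocked at (4,0)]
  BN@(3,3): attacks (4,5) (5,4) (2,5) (1,4) (4,1) (5,2) (2,1) (1,2)
  BR@(5,3): attacks (5,4) (5,2) (5,1) (5,0) (4,3) (3,3) [ray(0,1) blocked at (5,4); ray(-1,0) blocked at (3,3)]
  BK@(5,4): attacks (5,5) (5,3) (4,4) (4,5) (4,3)
Union (27 distinct): (0,0) (0,1) (0,2) (0,3) (0,5) (1,2) (1,3) (1,4) (1,5) (2,1) (2,2) (2,4) (2,5) (3,1) (3,3) (3,4) (4,0) (4,1) (4,3) (4,4) (4,5) (5,0) (5,1) (5,2) (5,3) (5,4) (5,5)

Answer: 27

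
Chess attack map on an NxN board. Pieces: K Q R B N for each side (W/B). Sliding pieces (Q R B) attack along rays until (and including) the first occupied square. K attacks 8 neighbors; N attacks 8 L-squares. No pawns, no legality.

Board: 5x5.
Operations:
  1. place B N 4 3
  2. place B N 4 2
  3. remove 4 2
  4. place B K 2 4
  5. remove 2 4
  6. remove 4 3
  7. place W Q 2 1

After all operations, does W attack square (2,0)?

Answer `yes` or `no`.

Op 1: place BN@(4,3)
Op 2: place BN@(4,2)
Op 3: remove (4,2)
Op 4: place BK@(2,4)
Op 5: remove (2,4)
Op 6: remove (4,3)
Op 7: place WQ@(2,1)
Per-piece attacks for W:
  WQ@(2,1): attacks (2,2) (2,3) (2,4) (2,0) (3,1) (4,1) (1,1) (0,1) (3,2) (4,3) (3,0) (1,2) (0,3) (1,0)
W attacks (2,0): yes

Answer: yes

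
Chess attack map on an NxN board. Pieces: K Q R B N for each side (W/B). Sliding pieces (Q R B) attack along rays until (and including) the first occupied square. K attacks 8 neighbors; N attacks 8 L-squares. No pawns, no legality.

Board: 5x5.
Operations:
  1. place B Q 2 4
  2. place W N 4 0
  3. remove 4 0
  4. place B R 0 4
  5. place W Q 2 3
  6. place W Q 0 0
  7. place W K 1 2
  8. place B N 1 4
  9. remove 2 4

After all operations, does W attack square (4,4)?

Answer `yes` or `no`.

Answer: yes

Derivation:
Op 1: place BQ@(2,4)
Op 2: place WN@(4,0)
Op 3: remove (4,0)
Op 4: place BR@(0,4)
Op 5: place WQ@(2,3)
Op 6: place WQ@(0,0)
Op 7: place WK@(1,2)
Op 8: place BN@(1,4)
Op 9: remove (2,4)
Per-piece attacks for W:
  WQ@(0,0): attacks (0,1) (0,2) (0,3) (0,4) (1,0) (2,0) (3,0) (4,0) (1,1) (2,2) (3,3) (4,4) [ray(0,1) blocked at (0,4)]
  WK@(1,2): attacks (1,3) (1,1) (2,2) (0,2) (2,3) (2,1) (0,3) (0,1)
  WQ@(2,3): attacks (2,4) (2,2) (2,1) (2,0) (3,3) (4,3) (1,3) (0,3) (3,4) (3,2) (4,1) (1,4) (1,2) [ray(-1,1) blocked at (1,4); ray(-1,-1) blocked at (1,2)]
W attacks (4,4): yes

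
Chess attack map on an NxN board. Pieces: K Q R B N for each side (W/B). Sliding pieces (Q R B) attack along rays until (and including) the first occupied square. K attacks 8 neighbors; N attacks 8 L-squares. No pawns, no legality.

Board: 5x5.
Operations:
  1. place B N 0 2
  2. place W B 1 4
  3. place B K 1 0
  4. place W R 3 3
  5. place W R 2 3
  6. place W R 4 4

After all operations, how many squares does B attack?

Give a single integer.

Answer: 8

Derivation:
Op 1: place BN@(0,2)
Op 2: place WB@(1,4)
Op 3: place BK@(1,0)
Op 4: place WR@(3,3)
Op 5: place WR@(2,3)
Op 6: place WR@(4,4)
Per-piece attacks for B:
  BN@(0,2): attacks (1,4) (2,3) (1,0) (2,1)
  BK@(1,0): attacks (1,1) (2,0) (0,0) (2,1) (0,1)
Union (8 distinct): (0,0) (0,1) (1,0) (1,1) (1,4) (2,0) (2,1) (2,3)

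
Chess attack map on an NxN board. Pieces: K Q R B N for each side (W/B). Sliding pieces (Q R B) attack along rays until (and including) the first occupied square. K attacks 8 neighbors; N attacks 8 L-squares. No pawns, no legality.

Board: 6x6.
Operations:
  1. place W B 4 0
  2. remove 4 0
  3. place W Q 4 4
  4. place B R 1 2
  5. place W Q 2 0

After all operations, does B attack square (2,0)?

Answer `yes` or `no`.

Answer: no

Derivation:
Op 1: place WB@(4,0)
Op 2: remove (4,0)
Op 3: place WQ@(4,4)
Op 4: place BR@(1,2)
Op 5: place WQ@(2,0)
Per-piece attacks for B:
  BR@(1,2): attacks (1,3) (1,4) (1,5) (1,1) (1,0) (2,2) (3,2) (4,2) (5,2) (0,2)
B attacks (2,0): no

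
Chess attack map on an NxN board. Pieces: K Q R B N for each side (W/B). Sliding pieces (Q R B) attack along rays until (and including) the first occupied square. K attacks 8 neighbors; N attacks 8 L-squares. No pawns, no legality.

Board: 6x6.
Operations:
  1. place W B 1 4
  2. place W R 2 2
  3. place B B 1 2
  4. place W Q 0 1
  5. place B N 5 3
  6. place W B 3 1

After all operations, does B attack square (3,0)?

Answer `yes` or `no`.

Op 1: place WB@(1,4)
Op 2: place WR@(2,2)
Op 3: place BB@(1,2)
Op 4: place WQ@(0,1)
Op 5: place BN@(5,3)
Op 6: place WB@(3,1)
Per-piece attacks for B:
  BB@(1,2): attacks (2,3) (3,4) (4,5) (2,1) (3,0) (0,3) (0,1) [ray(-1,-1) blocked at (0,1)]
  BN@(5,3): attacks (4,5) (3,4) (4,1) (3,2)
B attacks (3,0): yes

Answer: yes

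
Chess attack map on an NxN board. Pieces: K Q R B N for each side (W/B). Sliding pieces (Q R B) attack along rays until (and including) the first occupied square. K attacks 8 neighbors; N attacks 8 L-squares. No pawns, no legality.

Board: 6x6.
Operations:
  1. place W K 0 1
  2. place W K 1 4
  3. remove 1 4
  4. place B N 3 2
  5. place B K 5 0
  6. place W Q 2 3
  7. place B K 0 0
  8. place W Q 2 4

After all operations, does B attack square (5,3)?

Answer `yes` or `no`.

Op 1: place WK@(0,1)
Op 2: place WK@(1,4)
Op 3: remove (1,4)
Op 4: place BN@(3,2)
Op 5: place BK@(5,0)
Op 6: place WQ@(2,3)
Op 7: place BK@(0,0)
Op 8: place WQ@(2,4)
Per-piece attacks for B:
  BK@(0,0): attacks (0,1) (1,0) (1,1)
  BN@(3,2): attacks (4,4) (5,3) (2,4) (1,3) (4,0) (5,1) (2,0) (1,1)
  BK@(5,0): attacks (5,1) (4,0) (4,1)
B attacks (5,3): yes

Answer: yes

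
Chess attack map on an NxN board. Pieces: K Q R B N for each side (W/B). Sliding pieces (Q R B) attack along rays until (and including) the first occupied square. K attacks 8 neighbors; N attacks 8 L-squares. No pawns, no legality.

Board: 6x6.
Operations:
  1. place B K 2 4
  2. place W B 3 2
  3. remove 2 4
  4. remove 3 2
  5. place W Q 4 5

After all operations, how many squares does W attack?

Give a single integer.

Op 1: place BK@(2,4)
Op 2: place WB@(3,2)
Op 3: remove (2,4)
Op 4: remove (3,2)
Op 5: place WQ@(4,5)
Per-piece attacks for W:
  WQ@(4,5): attacks (4,4) (4,3) (4,2) (4,1) (4,0) (5,5) (3,5) (2,5) (1,5) (0,5) (5,4) (3,4) (2,3) (1,2) (0,1)
Union (15 distinct): (0,1) (0,5) (1,2) (1,5) (2,3) (2,5) (3,4) (3,5) (4,0) (4,1) (4,2) (4,3) (4,4) (5,4) (5,5)

Answer: 15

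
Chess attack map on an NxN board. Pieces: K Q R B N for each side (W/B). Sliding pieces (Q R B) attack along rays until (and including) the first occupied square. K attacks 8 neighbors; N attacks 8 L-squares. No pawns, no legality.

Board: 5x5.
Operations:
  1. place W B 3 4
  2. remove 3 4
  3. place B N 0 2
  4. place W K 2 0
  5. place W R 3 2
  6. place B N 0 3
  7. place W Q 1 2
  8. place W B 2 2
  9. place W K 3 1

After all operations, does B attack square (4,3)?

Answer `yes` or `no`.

Op 1: place WB@(3,4)
Op 2: remove (3,4)
Op 3: place BN@(0,2)
Op 4: place WK@(2,0)
Op 5: place WR@(3,2)
Op 6: place BN@(0,3)
Op 7: place WQ@(1,2)
Op 8: place WB@(2,2)
Op 9: place WK@(3,1)
Per-piece attacks for B:
  BN@(0,2): attacks (1,4) (2,3) (1,0) (2,1)
  BN@(0,3): attacks (2,4) (1,1) (2,2)
B attacks (4,3): no

Answer: no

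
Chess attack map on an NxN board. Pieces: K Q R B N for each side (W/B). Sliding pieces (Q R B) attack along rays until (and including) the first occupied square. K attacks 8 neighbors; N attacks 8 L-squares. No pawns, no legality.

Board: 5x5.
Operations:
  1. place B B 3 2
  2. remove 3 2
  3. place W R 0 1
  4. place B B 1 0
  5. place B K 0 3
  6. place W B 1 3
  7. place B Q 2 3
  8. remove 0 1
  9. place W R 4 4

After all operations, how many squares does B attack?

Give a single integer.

Answer: 15

Derivation:
Op 1: place BB@(3,2)
Op 2: remove (3,2)
Op 3: place WR@(0,1)
Op 4: place BB@(1,0)
Op 5: place BK@(0,3)
Op 6: place WB@(1,3)
Op 7: place BQ@(2,3)
Op 8: remove (0,1)
Op 9: place WR@(4,4)
Per-piece attacks for B:
  BK@(0,3): attacks (0,4) (0,2) (1,3) (1,4) (1,2)
  BB@(1,0): attacks (2,1) (3,2) (4,3) (0,1)
  BQ@(2,3): attacks (2,4) (2,2) (2,1) (2,0) (3,3) (4,3) (1,3) (3,4) (3,2) (4,1) (1,4) (1,2) (0,1) [ray(-1,0) blocked at (1,3)]
Union (15 distinct): (0,1) (0,2) (0,4) (1,2) (1,3) (1,4) (2,0) (2,1) (2,2) (2,4) (3,2) (3,3) (3,4) (4,1) (4,3)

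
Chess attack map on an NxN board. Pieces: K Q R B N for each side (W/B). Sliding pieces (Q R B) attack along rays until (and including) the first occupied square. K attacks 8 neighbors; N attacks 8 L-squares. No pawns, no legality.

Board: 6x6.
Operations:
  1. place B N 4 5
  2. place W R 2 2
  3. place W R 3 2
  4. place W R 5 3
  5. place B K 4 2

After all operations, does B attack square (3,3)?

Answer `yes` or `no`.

Answer: yes

Derivation:
Op 1: place BN@(4,5)
Op 2: place WR@(2,2)
Op 3: place WR@(3,2)
Op 4: place WR@(5,3)
Op 5: place BK@(4,2)
Per-piece attacks for B:
  BK@(4,2): attacks (4,3) (4,1) (5,2) (3,2) (5,3) (5,1) (3,3) (3,1)
  BN@(4,5): attacks (5,3) (3,3) (2,4)
B attacks (3,3): yes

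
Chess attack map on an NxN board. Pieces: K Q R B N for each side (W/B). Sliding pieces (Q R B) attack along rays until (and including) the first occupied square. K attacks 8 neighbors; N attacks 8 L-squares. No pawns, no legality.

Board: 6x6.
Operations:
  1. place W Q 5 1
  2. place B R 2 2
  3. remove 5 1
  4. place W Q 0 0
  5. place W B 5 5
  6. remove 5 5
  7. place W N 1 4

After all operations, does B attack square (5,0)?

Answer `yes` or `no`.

Answer: no

Derivation:
Op 1: place WQ@(5,1)
Op 2: place BR@(2,2)
Op 3: remove (5,1)
Op 4: place WQ@(0,0)
Op 5: place WB@(5,5)
Op 6: remove (5,5)
Op 7: place WN@(1,4)
Per-piece attacks for B:
  BR@(2,2): attacks (2,3) (2,4) (2,5) (2,1) (2,0) (3,2) (4,2) (5,2) (1,2) (0,2)
B attacks (5,0): no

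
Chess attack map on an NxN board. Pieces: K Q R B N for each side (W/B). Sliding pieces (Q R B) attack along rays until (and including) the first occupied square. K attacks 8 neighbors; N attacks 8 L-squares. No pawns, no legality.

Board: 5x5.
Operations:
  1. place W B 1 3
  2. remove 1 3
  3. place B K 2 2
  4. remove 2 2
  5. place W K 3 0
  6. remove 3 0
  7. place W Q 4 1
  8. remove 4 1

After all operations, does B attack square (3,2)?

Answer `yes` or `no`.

Op 1: place WB@(1,3)
Op 2: remove (1,3)
Op 3: place BK@(2,2)
Op 4: remove (2,2)
Op 5: place WK@(3,0)
Op 6: remove (3,0)
Op 7: place WQ@(4,1)
Op 8: remove (4,1)
Per-piece attacks for B:
B attacks (3,2): no

Answer: no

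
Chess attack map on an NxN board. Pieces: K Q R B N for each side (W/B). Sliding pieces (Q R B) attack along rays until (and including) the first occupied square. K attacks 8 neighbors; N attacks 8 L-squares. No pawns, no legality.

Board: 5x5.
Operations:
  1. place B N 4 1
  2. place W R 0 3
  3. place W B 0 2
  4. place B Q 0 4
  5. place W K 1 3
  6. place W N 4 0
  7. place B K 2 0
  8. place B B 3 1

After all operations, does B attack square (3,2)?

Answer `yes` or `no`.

Answer: no

Derivation:
Op 1: place BN@(4,1)
Op 2: place WR@(0,3)
Op 3: place WB@(0,2)
Op 4: place BQ@(0,4)
Op 5: place WK@(1,3)
Op 6: place WN@(4,0)
Op 7: place BK@(2,0)
Op 8: place BB@(3,1)
Per-piece attacks for B:
  BQ@(0,4): attacks (0,3) (1,4) (2,4) (3,4) (4,4) (1,3) [ray(0,-1) blocked at (0,3); ray(1,-1) blocked at (1,3)]
  BK@(2,0): attacks (2,1) (3,0) (1,0) (3,1) (1,1)
  BB@(3,1): attacks (4,2) (4,0) (2,2) (1,3) (2,0) [ray(1,-1) blocked at (4,0); ray(-1,1) blocked at (1,3); ray(-1,-1) blocked at (2,0)]
  BN@(4,1): attacks (3,3) (2,2) (2,0)
B attacks (3,2): no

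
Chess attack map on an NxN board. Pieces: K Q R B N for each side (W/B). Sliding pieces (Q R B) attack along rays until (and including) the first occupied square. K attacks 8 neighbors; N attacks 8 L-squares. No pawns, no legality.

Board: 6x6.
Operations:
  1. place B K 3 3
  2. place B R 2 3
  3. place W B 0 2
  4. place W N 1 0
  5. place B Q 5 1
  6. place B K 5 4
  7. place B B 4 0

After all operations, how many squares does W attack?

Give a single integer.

Op 1: place BK@(3,3)
Op 2: place BR@(2,3)
Op 3: place WB@(0,2)
Op 4: place WN@(1,0)
Op 5: place BQ@(5,1)
Op 6: place BK@(5,4)
Op 7: place BB@(4,0)
Per-piece attacks for W:
  WB@(0,2): attacks (1,3) (2,4) (3,5) (1,1) (2,0)
  WN@(1,0): attacks (2,2) (3,1) (0,2)
Union (8 distinct): (0,2) (1,1) (1,3) (2,0) (2,2) (2,4) (3,1) (3,5)

Answer: 8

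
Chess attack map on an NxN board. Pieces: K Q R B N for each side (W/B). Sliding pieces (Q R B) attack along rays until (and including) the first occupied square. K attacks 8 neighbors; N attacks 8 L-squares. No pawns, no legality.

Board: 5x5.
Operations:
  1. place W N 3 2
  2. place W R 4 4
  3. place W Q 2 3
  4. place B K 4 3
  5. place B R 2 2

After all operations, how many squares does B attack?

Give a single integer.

Op 1: place WN@(3,2)
Op 2: place WR@(4,4)
Op 3: place WQ@(2,3)
Op 4: place BK@(4,3)
Op 5: place BR@(2,2)
Per-piece attacks for B:
  BR@(2,2): attacks (2,3) (2,1) (2,0) (3,2) (1,2) (0,2) [ray(0,1) blocked at (2,3); ray(1,0) blocked at (3,2)]
  BK@(4,3): attacks (4,4) (4,2) (3,3) (3,4) (3,2)
Union (10 distinct): (0,2) (1,2) (2,0) (2,1) (2,3) (3,2) (3,3) (3,4) (4,2) (4,4)

Answer: 10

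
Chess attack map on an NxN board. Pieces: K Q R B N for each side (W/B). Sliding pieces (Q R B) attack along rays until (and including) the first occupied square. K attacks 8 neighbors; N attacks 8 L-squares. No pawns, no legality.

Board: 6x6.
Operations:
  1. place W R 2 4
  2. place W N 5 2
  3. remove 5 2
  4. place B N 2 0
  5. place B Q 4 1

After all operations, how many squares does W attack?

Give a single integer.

Answer: 10

Derivation:
Op 1: place WR@(2,4)
Op 2: place WN@(5,2)
Op 3: remove (5,2)
Op 4: place BN@(2,0)
Op 5: place BQ@(4,1)
Per-piece attacks for W:
  WR@(2,4): attacks (2,5) (2,3) (2,2) (2,1) (2,0) (3,4) (4,4) (5,4) (1,4) (0,4) [ray(0,-1) blocked at (2,0)]
Union (10 distinct): (0,4) (1,4) (2,0) (2,1) (2,2) (2,3) (2,5) (3,4) (4,4) (5,4)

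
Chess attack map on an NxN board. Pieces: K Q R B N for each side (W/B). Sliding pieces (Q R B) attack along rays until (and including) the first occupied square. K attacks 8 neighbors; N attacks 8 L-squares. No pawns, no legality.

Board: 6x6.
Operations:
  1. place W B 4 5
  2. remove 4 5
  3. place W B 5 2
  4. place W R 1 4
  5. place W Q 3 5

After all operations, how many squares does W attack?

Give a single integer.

Op 1: place WB@(4,5)
Op 2: remove (4,5)
Op 3: place WB@(5,2)
Op 4: place WR@(1,4)
Op 5: place WQ@(3,5)
Per-piece attacks for W:
  WR@(1,4): attacks (1,5) (1,3) (1,2) (1,1) (1,0) (2,4) (3,4) (4,4) (5,4) (0,4)
  WQ@(3,5): attacks (3,4) (3,3) (3,2) (3,1) (3,0) (4,5) (5,5) (2,5) (1,5) (0,5) (4,4) (5,3) (2,4) (1,3) (0,2)
  WB@(5,2): attacks (4,3) (3,4) (2,5) (4,1) (3,0)
Union (22 distinct): (0,2) (0,4) (0,5) (1,0) (1,1) (1,2) (1,3) (1,5) (2,4) (2,5) (3,0) (3,1) (3,2) (3,3) (3,4) (4,1) (4,3) (4,4) (4,5) (5,3) (5,4) (5,5)

Answer: 22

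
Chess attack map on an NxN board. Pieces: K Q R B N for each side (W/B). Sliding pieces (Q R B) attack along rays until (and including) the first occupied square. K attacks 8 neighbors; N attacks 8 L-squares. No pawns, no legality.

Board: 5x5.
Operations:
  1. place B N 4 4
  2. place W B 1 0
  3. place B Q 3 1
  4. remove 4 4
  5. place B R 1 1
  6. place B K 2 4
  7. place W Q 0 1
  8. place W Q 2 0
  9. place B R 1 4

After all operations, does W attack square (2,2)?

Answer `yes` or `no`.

Op 1: place BN@(4,4)
Op 2: place WB@(1,0)
Op 3: place BQ@(3,1)
Op 4: remove (4,4)
Op 5: place BR@(1,1)
Op 6: place BK@(2,4)
Op 7: place WQ@(0,1)
Op 8: place WQ@(2,0)
Op 9: place BR@(1,4)
Per-piece attacks for W:
  WQ@(0,1): attacks (0,2) (0,3) (0,4) (0,0) (1,1) (1,2) (2,3) (3,4) (1,0) [ray(1,0) blocked at (1,1); ray(1,-1) blocked at (1,0)]
  WB@(1,0): attacks (2,1) (3,2) (4,3) (0,1) [ray(-1,1) blocked at (0,1)]
  WQ@(2,0): attacks (2,1) (2,2) (2,3) (2,4) (3,0) (4,0) (1,0) (3,1) (1,1) [ray(0,1) blocked at (2,4); ray(-1,0) blocked at (1,0); ray(1,1) blocked at (3,1); ray(-1,1) blocked at (1,1)]
W attacks (2,2): yes

Answer: yes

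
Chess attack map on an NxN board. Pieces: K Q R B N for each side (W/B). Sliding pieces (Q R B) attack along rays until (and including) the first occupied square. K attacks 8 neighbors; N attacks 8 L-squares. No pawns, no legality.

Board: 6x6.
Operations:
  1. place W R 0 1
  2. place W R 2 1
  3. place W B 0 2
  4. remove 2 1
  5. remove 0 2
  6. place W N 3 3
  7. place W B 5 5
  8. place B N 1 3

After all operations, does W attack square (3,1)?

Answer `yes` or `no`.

Op 1: place WR@(0,1)
Op 2: place WR@(2,1)
Op 3: place WB@(0,2)
Op 4: remove (2,1)
Op 5: remove (0,2)
Op 6: place WN@(3,3)
Op 7: place WB@(5,5)
Op 8: place BN@(1,3)
Per-piece attacks for W:
  WR@(0,1): attacks (0,2) (0,3) (0,4) (0,5) (0,0) (1,1) (2,1) (3,1) (4,1) (5,1)
  WN@(3,3): attacks (4,5) (5,4) (2,5) (1,4) (4,1) (5,2) (2,1) (1,2)
  WB@(5,5): attacks (4,4) (3,3) [ray(-1,-1) blocked at (3,3)]
W attacks (3,1): yes

Answer: yes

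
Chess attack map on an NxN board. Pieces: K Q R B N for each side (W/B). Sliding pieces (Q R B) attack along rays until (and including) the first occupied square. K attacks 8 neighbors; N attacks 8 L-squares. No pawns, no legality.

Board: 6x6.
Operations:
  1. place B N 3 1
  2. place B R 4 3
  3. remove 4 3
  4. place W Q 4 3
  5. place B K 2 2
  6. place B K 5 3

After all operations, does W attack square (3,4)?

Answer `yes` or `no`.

Op 1: place BN@(3,1)
Op 2: place BR@(4,3)
Op 3: remove (4,3)
Op 4: place WQ@(4,3)
Op 5: place BK@(2,2)
Op 6: place BK@(5,3)
Per-piece attacks for W:
  WQ@(4,3): attacks (4,4) (4,5) (4,2) (4,1) (4,0) (5,3) (3,3) (2,3) (1,3) (0,3) (5,4) (5,2) (3,4) (2,5) (3,2) (2,1) (1,0) [ray(1,0) blocked at (5,3)]
W attacks (3,4): yes

Answer: yes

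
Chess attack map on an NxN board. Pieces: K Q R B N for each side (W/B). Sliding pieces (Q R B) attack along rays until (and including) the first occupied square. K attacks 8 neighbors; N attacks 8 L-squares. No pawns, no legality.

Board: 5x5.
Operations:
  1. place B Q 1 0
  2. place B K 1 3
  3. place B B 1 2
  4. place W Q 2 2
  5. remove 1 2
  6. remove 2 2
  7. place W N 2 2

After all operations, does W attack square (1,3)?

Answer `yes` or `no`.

Op 1: place BQ@(1,0)
Op 2: place BK@(1,3)
Op 3: place BB@(1,2)
Op 4: place WQ@(2,2)
Op 5: remove (1,2)
Op 6: remove (2,2)
Op 7: place WN@(2,2)
Per-piece attacks for W:
  WN@(2,2): attacks (3,4) (4,3) (1,4) (0,3) (3,0) (4,1) (1,0) (0,1)
W attacks (1,3): no

Answer: no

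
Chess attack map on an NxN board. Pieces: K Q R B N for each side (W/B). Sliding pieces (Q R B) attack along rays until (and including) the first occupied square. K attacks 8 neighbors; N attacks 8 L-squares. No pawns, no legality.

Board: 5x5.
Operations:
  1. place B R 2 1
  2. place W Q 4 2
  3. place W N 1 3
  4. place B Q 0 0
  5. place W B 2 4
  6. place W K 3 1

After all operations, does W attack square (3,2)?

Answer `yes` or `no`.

Answer: yes

Derivation:
Op 1: place BR@(2,1)
Op 2: place WQ@(4,2)
Op 3: place WN@(1,3)
Op 4: place BQ@(0,0)
Op 5: place WB@(2,4)
Op 6: place WK@(3,1)
Per-piece attacks for W:
  WN@(1,3): attacks (3,4) (2,1) (3,2) (0,1)
  WB@(2,4): attacks (3,3) (4,2) (1,3) [ray(1,-1) blocked at (4,2); ray(-1,-1) blocked at (1,3)]
  WK@(3,1): attacks (3,2) (3,0) (4,1) (2,1) (4,2) (4,0) (2,2) (2,0)
  WQ@(4,2): attacks (4,3) (4,4) (4,1) (4,0) (3,2) (2,2) (1,2) (0,2) (3,3) (2,4) (3,1) [ray(-1,1) blocked at (2,4); ray(-1,-1) blocked at (3,1)]
W attacks (3,2): yes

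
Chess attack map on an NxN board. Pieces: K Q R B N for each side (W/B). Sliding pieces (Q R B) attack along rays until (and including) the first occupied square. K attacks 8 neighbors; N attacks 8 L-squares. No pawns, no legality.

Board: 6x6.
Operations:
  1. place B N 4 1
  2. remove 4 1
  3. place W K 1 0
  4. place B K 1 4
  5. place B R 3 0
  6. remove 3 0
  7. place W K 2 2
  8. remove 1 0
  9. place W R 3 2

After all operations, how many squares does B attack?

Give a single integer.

Op 1: place BN@(4,1)
Op 2: remove (4,1)
Op 3: place WK@(1,0)
Op 4: place BK@(1,4)
Op 5: place BR@(3,0)
Op 6: remove (3,0)
Op 7: place WK@(2,2)
Op 8: remove (1,0)
Op 9: place WR@(3,2)
Per-piece attacks for B:
  BK@(1,4): attacks (1,5) (1,3) (2,4) (0,4) (2,5) (2,3) (0,5) (0,3)
Union (8 distinct): (0,3) (0,4) (0,5) (1,3) (1,5) (2,3) (2,4) (2,5)

Answer: 8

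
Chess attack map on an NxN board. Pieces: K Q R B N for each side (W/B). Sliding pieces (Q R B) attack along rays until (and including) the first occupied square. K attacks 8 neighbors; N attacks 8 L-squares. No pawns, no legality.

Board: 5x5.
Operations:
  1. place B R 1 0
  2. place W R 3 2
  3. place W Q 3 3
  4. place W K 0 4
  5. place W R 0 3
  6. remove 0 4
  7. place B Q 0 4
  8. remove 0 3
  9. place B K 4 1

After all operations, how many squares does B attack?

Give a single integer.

Answer: 18

Derivation:
Op 1: place BR@(1,0)
Op 2: place WR@(3,2)
Op 3: place WQ@(3,3)
Op 4: place WK@(0,4)
Op 5: place WR@(0,3)
Op 6: remove (0,4)
Op 7: place BQ@(0,4)
Op 8: remove (0,3)
Op 9: place BK@(4,1)
Per-piece attacks for B:
  BQ@(0,4): attacks (0,3) (0,2) (0,1) (0,0) (1,4) (2,4) (3,4) (4,4) (1,3) (2,2) (3,1) (4,0)
  BR@(1,0): attacks (1,1) (1,2) (1,3) (1,4) (2,0) (3,0) (4,0) (0,0)
  BK@(4,1): attacks (4,2) (4,0) (3,1) (3,2) (3,0)
Union (18 distinct): (0,0) (0,1) (0,2) (0,3) (1,1) (1,2) (1,3) (1,4) (2,0) (2,2) (2,4) (3,0) (3,1) (3,2) (3,4) (4,0) (4,2) (4,4)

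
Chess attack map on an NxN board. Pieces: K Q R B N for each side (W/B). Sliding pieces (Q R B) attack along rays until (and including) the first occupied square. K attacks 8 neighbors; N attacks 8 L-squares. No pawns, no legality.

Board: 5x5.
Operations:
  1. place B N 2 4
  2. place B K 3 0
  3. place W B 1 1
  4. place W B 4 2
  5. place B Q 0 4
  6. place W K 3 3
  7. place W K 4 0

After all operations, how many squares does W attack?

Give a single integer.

Op 1: place BN@(2,4)
Op 2: place BK@(3,0)
Op 3: place WB@(1,1)
Op 4: place WB@(4,2)
Op 5: place BQ@(0,4)
Op 6: place WK@(3,3)
Op 7: place WK@(4,0)
Per-piece attacks for W:
  WB@(1,1): attacks (2,2) (3,3) (2,0) (0,2) (0,0) [ray(1,1) blocked at (3,3)]
  WK@(3,3): attacks (3,4) (3,2) (4,3) (2,3) (4,4) (4,2) (2,4) (2,2)
  WK@(4,0): attacks (4,1) (3,0) (3,1)
  WB@(4,2): attacks (3,3) (3,1) (2,0) [ray(-1,1) blocked at (3,3)]
Union (15 distinct): (0,0) (0,2) (2,0) (2,2) (2,3) (2,4) (3,0) (3,1) (3,2) (3,3) (3,4) (4,1) (4,2) (4,3) (4,4)

Answer: 15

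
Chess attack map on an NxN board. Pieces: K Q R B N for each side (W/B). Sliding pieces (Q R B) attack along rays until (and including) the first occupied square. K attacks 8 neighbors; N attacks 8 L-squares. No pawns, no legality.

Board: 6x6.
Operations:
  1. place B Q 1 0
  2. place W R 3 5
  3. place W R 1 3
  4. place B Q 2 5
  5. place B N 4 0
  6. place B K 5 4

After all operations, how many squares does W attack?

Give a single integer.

Op 1: place BQ@(1,0)
Op 2: place WR@(3,5)
Op 3: place WR@(1,3)
Op 4: place BQ@(2,5)
Op 5: place BN@(4,0)
Op 6: place BK@(5,4)
Per-piece attacks for W:
  WR@(1,3): attacks (1,4) (1,5) (1,2) (1,1) (1,0) (2,3) (3,3) (4,3) (5,3) (0,3) [ray(0,-1) blocked at (1,0)]
  WR@(3,5): attacks (3,4) (3,3) (3,2) (3,1) (3,0) (4,5) (5,5) (2,5) [ray(-1,0) blocked at (2,5)]
Union (17 distinct): (0,3) (1,0) (1,1) (1,2) (1,4) (1,5) (2,3) (2,5) (3,0) (3,1) (3,2) (3,3) (3,4) (4,3) (4,5) (5,3) (5,5)

Answer: 17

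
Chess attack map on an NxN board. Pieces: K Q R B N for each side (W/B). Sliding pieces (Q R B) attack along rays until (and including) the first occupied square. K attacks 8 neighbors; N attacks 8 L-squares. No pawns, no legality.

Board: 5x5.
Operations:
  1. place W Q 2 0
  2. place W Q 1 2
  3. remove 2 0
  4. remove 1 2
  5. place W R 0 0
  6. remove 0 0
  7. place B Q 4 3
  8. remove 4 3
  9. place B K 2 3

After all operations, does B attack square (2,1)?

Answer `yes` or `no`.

Op 1: place WQ@(2,0)
Op 2: place WQ@(1,2)
Op 3: remove (2,0)
Op 4: remove (1,2)
Op 5: place WR@(0,0)
Op 6: remove (0,0)
Op 7: place BQ@(4,3)
Op 8: remove (4,3)
Op 9: place BK@(2,3)
Per-piece attacks for B:
  BK@(2,3): attacks (2,4) (2,2) (3,3) (1,3) (3,4) (3,2) (1,4) (1,2)
B attacks (2,1): no

Answer: no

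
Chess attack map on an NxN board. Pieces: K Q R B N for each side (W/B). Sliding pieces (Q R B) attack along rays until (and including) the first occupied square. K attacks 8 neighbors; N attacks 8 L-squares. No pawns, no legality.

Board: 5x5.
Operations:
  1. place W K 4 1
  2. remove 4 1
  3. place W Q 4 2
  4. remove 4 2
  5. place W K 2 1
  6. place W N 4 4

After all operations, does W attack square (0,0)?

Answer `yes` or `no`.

Op 1: place WK@(4,1)
Op 2: remove (4,1)
Op 3: place WQ@(4,2)
Op 4: remove (4,2)
Op 5: place WK@(2,1)
Op 6: place WN@(4,4)
Per-piece attacks for W:
  WK@(2,1): attacks (2,2) (2,0) (3,1) (1,1) (3,2) (3,0) (1,2) (1,0)
  WN@(4,4): attacks (3,2) (2,3)
W attacks (0,0): no

Answer: no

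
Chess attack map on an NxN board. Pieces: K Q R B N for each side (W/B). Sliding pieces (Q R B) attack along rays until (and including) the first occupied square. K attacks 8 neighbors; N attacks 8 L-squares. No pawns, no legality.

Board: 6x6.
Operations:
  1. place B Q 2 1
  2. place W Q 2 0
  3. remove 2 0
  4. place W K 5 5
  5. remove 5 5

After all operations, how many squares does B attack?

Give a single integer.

Answer: 17

Derivation:
Op 1: place BQ@(2,1)
Op 2: place WQ@(2,0)
Op 3: remove (2,0)
Op 4: place WK@(5,5)
Op 5: remove (5,5)
Per-piece attacks for B:
  BQ@(2,1): attacks (2,2) (2,3) (2,4) (2,5) (2,0) (3,1) (4,1) (5,1) (1,1) (0,1) (3,2) (4,3) (5,4) (3,0) (1,2) (0,3) (1,0)
Union (17 distinct): (0,1) (0,3) (1,0) (1,1) (1,2) (2,0) (2,2) (2,3) (2,4) (2,5) (3,0) (3,1) (3,2) (4,1) (4,3) (5,1) (5,4)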